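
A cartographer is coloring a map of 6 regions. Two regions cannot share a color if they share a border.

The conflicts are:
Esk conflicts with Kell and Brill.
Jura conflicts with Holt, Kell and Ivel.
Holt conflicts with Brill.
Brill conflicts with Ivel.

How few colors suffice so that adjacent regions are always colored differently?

The cycle Brill-Ivel-Jura-Kell-Esk-Brill has odd length 5, so it cannot be 2-colored; at least 3 colors are needed.
One proper 3-coloring: Esk=2, Jura=1, Holt=2, Kell=3, Brill=1, Ivel=2. Every pair that conflicts lands in different colors.

3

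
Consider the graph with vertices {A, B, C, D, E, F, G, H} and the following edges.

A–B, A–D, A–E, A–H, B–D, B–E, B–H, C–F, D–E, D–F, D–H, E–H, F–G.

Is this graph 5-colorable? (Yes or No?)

The chromatic number is 5. A, B, D, E, H form a clique, so at least 5 colors are needed.
5 colors suffice: A=4, B=3, C=1, D=1, E=5, F=2, G=1, H=2.
That is already a proper 5-coloring.

Yes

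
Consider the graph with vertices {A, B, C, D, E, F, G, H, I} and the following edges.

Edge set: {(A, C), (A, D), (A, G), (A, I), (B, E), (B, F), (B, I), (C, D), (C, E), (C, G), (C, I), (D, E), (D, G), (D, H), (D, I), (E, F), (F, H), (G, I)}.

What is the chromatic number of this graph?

5

A, C, D, G, I are mutually adjacent (a clique of size 5), so at least 5 colors are needed.
5 colors suffice: A=4, B=1, C=2, D=1, E=3, F=2, G=5, H=3, I=3. No two adjacent vertices share a color.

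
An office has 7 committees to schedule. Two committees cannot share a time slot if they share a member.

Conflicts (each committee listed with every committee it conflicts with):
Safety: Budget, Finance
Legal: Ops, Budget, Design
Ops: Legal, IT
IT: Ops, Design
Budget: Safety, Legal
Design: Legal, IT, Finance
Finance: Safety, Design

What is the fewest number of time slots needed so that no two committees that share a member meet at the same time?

The cycle Budget-Safety-Finance-Design-Legal-Budget has odd length 5, so it cannot be 2-colored; at least 3 time slots are needed.
Using 3 time slots: Safety=2, Legal=1, Ops=2, IT=1, Budget=3, Design=2, Finance=1. No two conflicting committees share a time slot.

3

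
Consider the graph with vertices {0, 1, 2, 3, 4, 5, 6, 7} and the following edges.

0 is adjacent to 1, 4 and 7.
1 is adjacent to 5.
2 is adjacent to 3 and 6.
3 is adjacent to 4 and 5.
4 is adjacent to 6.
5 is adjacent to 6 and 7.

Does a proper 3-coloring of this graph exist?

Yes

The chromatic number is 3. The cycle 5-3-4-0-7-5 has odd length 5, so it cannot be 2-colored; at least 3 colors are needed.
3 colors suffice: color red → {2, 4, 5}; color blue → {0, 3, 6}; color green → {1, 7}.
That is already a proper 3-coloring.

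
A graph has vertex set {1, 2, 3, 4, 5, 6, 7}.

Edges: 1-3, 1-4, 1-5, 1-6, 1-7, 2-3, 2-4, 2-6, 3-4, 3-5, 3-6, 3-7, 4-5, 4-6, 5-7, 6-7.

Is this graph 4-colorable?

The chromatic number is 4. 1, 3, 4, 6 are pairwise adjacent (a clique of size 4), so at least 4 colors are needed.
4 colors suffice: 1=b, 2=b, 3=a, 4=d, 5=c, 6=c, 7=d.
That is already a proper 4-coloring.

Yes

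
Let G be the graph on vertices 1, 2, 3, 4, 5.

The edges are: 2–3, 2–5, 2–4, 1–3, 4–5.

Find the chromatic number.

3

2, 4, 5 are pairwise adjacent, so at least 3 colors are needed.
3 colors suffice: color a → {1, 2}; color b → {3, 5}; color c → {4}. No two adjacent vertices share a color.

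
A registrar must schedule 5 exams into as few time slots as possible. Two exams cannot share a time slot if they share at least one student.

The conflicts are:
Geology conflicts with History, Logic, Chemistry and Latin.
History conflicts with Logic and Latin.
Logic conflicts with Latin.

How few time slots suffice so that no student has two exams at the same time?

4

Geology, History, Logic, Latin pairwise conflict, so at least 4 time slots are needed.
4 time slots suffice: time slot 1 → {Geology}; time slot 2 → {History, Chemistry}; time slot 3 → {Latin}; time slot 4 → {Logic}. No two conflicting exams share a time slot.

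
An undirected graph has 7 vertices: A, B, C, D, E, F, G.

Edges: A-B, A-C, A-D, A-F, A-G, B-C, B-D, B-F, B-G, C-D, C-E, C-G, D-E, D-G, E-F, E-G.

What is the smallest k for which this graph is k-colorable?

A, B, C, D, G form a clique, so at least 5 colors are needed.
One proper 5-coloring: A=green, B=yellow, C=purple, D=red, E=green, F=red, G=blue. Every edge joins two different colors.

5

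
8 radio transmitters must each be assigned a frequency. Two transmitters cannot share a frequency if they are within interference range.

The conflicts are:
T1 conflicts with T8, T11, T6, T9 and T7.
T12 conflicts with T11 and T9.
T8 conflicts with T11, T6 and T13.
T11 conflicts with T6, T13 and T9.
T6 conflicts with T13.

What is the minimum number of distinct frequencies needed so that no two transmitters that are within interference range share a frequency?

T8, T11, T6, T13 are mutually in conflict, so at least 4 frequencies are needed.
A valid assignment using 4 frequencies: T1=2, T12=2, T8=4, T11=1, T6=3, T13=2, T9=3, T7=1. No two conflicting transmitters share a frequency.

4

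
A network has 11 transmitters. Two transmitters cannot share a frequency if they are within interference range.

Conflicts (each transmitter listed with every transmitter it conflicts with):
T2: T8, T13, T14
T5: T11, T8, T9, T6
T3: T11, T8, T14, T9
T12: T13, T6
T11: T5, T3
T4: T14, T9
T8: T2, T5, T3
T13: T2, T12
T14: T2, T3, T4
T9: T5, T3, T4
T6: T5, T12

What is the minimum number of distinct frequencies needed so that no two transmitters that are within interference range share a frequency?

T5 and T6 conflict, so at least 2 frequencies are needed.
A valid assignment using 2 frequencies: T2=1, T5=1, T3=1, T12=1, T11=2, T4=1, T8=2, T13=2, T14=2, T9=2, T6=2. Each listed conflict is separated.

2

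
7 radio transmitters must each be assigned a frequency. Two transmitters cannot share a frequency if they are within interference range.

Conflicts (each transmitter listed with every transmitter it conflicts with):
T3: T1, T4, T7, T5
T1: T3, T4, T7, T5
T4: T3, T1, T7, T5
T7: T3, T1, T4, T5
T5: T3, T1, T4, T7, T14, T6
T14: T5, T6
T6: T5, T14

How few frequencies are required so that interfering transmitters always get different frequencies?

5

T3, T1, T4, T7, T5 pairwise conflict, so at least 5 frequencies are needed.
5 frequencies suffice: frequency 1 → {T5}; frequency 2 → {T7, T14}; frequency 3 → {T3, T6}; frequency 4 → {T4}; frequency 5 → {T1}. Every pair that conflicts lands in different frequencies.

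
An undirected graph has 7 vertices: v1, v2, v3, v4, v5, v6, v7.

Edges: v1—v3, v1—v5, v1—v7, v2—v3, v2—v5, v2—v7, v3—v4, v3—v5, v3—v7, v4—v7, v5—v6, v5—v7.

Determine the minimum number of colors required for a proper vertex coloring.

v1, v3, v5, v7 are pairwise adjacent (a clique of size 4), so at least 4 colors are needed.
4 colors suffice: color R → {v3, v6}; color B → {v4, v5}; color G → {v7}; color Y → {v1, v2}. Every edge joins two different colors.

4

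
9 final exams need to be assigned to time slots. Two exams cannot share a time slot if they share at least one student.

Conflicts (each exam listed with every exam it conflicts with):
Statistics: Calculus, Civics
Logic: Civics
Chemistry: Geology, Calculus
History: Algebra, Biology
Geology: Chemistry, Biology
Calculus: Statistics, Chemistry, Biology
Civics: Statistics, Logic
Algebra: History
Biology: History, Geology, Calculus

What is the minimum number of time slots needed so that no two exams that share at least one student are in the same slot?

History and Algebra conflict, so at least 2 time slots are needed.
A valid assignment using 2 time slots: Statistics=1, Logic=1, Chemistry=1, History=2, Geology=2, Calculus=2, Civics=2, Algebra=1, Biology=1. No two conflicting exams share a time slot.

2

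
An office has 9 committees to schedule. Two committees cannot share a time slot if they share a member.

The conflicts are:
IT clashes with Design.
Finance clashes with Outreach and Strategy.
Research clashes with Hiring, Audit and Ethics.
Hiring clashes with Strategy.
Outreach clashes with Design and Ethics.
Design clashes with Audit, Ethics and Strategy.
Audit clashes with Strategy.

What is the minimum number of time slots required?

3

Outreach, Design, Ethics are mutually in conflict, so at least 3 time slots are needed.
3 time slots suffice: IT=2, Finance=1, Research=1, Hiring=3, Outreach=2, Design=1, Audit=3, Ethics=3, Strategy=2. Each listed conflict is separated.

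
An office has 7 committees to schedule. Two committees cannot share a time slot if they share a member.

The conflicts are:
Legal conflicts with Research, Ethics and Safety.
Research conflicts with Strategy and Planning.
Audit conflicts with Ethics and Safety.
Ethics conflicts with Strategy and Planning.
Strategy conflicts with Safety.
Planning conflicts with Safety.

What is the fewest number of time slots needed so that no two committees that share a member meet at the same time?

Legal and Safety conflict, so at least 2 time slots are needed.
Using 2 time slots: Legal=2, Research=1, Audit=2, Ethics=1, Strategy=2, Planning=2, Safety=1. No two conflicting committees share a time slot.

2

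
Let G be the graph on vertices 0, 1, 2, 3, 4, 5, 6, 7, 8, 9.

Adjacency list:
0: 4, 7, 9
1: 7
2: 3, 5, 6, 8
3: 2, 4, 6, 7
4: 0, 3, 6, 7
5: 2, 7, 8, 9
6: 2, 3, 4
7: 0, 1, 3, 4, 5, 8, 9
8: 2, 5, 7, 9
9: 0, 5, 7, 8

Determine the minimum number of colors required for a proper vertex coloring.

5, 7, 8, 9 are mutually adjacent (a clique of size 4), so at least 4 colors are needed.
4 colors suffice: color a → {2, 7}; color b → {1, 4, 5}; color c → {0, 3, 8}; color d → {6, 9}. No two adjacent vertices share a color.

4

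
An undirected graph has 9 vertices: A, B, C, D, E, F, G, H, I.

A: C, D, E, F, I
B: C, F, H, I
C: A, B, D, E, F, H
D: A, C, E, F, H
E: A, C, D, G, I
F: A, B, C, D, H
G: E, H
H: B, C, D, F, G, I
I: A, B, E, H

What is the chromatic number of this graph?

B, C, F, H are pairwise adjacent (a clique of size 4), so at least 4 colors are needed.
One proper 4-coloring: A=2, B=4, C=1, D=4, E=3, F=3, G=1, H=2, I=1. No two adjacent vertices share a color.

4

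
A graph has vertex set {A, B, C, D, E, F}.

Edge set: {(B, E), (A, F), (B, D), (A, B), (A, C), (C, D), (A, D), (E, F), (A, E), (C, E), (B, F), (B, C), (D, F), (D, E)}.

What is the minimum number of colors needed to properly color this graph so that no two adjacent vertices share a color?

5

A, B, D, E, F are mutually adjacent (a clique of size 5), so at least 5 colors are needed.
A valid assignment using 5 colors: A=blue, B=green, C=purple, D=red, E=yellow, F=purple. Every edge joins two different colors.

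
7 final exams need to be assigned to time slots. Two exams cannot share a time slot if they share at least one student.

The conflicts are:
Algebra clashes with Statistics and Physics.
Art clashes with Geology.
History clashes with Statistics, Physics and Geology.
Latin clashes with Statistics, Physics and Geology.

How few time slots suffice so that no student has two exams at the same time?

Latin and Geology conflict, so at least 2 time slots are needed.
A valid assignment using 2 time slots: Algebra=2, Art=2, History=2, Latin=2, Statistics=1, Physics=1, Geology=1. Every pair that conflicts lands in different time slots.

2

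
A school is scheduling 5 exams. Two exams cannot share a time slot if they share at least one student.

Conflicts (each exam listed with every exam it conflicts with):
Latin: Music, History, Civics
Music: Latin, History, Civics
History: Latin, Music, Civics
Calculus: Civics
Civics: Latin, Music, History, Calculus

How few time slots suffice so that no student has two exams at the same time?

4

Latin, Music, History, Civics all conflict with each other, so at least 4 time slots are needed.
A valid assignment using 4 time slots: Latin=3, Music=2, History=4, Calculus=2, Civics=1. No two conflicting exams share a time slot.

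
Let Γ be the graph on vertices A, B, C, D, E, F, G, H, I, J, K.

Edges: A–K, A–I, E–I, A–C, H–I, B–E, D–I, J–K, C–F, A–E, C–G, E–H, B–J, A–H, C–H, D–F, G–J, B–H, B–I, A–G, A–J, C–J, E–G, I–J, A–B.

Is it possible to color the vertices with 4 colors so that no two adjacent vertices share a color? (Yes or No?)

A, B, E, H, I are mutually adjacent (a clique of size 5), so at least 5 colors are needed.
So 4 colors are not enough.

No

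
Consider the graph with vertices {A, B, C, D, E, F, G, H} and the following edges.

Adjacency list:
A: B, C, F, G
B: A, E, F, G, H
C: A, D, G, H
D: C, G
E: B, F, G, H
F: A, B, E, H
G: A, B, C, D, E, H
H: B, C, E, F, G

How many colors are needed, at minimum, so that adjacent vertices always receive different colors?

B, E, G, H are pairwise adjacent (a clique of size 4), so at least 4 colors are needed.
4 colors suffice: color red → {F, G}; color blue → {A, D, H}; color green → {B, C}; color yellow → {E}. Every edge joins two different colors.

4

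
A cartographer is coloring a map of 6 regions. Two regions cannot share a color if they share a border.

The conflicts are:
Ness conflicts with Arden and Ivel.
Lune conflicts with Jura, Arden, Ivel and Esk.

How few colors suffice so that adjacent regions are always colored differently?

Lune and Jura conflict, so at least 2 colors are needed.
2 colors suffice: color 1 → {Ness, Lune}; color 2 → {Jura, Arden, Ivel, Esk}. Every pair that conflicts lands in different colors.

2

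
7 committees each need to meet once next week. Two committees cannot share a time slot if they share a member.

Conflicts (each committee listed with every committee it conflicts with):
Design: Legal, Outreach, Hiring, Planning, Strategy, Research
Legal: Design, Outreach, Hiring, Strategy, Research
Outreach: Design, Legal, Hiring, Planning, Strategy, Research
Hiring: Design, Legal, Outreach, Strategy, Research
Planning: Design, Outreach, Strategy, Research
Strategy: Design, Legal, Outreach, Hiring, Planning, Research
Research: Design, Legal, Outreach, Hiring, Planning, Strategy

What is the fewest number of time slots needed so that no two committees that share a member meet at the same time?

Design, Legal, Outreach, Hiring, Strategy, Research are mutually in conflict, so at least 6 time slots are needed.
A valid assignment using 6 time slots: Design=2, Legal=5, Outreach=1, Hiring=6, Planning=5, Strategy=3, Research=4. Each listed conflict is separated.

6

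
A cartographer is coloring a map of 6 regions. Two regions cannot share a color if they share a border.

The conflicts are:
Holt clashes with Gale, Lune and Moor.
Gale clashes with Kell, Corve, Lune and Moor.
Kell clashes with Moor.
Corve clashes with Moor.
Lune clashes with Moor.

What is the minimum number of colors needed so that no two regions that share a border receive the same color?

4

Holt, Gale, Lune, Moor pairwise conflict, so at least 4 colors are needed.
4 colors suffice: color 1 → {Gale}; color 2 → {Moor}; color 3 → {Kell, Corve, Lune}; color 4 → {Holt}. No two conflicting regions share a color.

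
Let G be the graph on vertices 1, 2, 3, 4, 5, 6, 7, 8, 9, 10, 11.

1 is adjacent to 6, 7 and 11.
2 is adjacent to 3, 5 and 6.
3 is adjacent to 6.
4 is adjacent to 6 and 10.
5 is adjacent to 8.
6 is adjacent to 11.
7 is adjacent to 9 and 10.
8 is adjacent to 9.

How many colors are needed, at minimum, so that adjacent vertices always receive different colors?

3

1, 6, 11 form a triangle, so at least 3 colors are needed.
3 colors suffice: 1=b, 2=b, 3=c, 4=c, 5=c, 6=a, 7=a, 8=a, 9=b, 10=b, 11=c. Each edge has distinct colors on its endpoints.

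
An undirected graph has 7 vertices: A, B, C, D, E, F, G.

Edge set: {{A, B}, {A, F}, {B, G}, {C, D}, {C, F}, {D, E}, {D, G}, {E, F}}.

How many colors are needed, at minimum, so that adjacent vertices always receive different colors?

2

D and E are adjacent, so at least 2 colors are needed.
2 colors suffice: color 1 → {B, D, F}; color 2 → {A, C, E, G}. Each edge has distinct colors on its endpoints.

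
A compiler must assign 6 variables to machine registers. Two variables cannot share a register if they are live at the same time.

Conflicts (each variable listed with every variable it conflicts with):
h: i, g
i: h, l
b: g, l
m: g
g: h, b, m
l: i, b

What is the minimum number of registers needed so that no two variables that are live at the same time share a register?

The cycle g-h-i-l-b-g has odd length 5, so it cannot be 2-colored; at least 3 registers are needed.
Using 3 registers: h=2, i=1, b=3, m=2, g=1, l=2. No two conflicting variables share a register.

3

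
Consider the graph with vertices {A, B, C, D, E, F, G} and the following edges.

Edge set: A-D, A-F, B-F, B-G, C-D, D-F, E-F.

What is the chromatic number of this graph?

3

A, D, F form a triangle, so at least 3 colors are needed.
3 colors suffice: color 1 → {C, F, G}; color 2 → {B, D, E}; color 3 → {A}. No two adjacent vertices share a color.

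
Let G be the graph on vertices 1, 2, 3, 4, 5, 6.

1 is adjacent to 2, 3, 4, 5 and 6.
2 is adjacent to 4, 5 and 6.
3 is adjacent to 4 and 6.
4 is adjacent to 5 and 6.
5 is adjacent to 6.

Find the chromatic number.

1, 2, 4, 5, 6 form a clique, so at least 5 colors are needed.
5 colors suffice: color red → {4}; color blue → {1}; color green → {6}; color yellow → {3, 5}; color purple → {2}. Every edge joins two different colors.

5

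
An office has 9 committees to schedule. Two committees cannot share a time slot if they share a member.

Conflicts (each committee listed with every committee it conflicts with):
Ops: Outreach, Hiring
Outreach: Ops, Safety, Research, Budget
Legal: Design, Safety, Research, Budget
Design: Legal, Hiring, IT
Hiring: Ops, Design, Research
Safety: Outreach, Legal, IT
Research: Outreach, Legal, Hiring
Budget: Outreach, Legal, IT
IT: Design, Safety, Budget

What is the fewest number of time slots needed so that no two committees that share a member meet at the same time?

2

Legal and Design conflict, so at least 2 time slots are needed.
2 time slots suffice: time slot 1 → {Outreach, Legal, Hiring, IT}; time slot 2 → {Ops, Design, Safety, Research, Budget}. No two conflicting committees share a time slot.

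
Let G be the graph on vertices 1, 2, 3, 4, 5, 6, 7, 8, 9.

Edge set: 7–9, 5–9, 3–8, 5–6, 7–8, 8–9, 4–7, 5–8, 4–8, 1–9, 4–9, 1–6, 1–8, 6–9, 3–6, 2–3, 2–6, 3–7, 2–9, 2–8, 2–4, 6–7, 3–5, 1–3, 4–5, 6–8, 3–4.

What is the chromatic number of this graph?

4

2, 3, 4, 8 form a clique, so at least 4 colors are needed.
A valid assignment using 4 colors: 1=d, 2=d, 3=b, 4=c, 5=d, 6=c, 7=d, 8=a, 9=b. No two adjacent vertices share a color.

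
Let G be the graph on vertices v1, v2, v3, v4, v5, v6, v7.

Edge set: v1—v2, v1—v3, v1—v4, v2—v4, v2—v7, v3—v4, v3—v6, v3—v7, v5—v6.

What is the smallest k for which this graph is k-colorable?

3

v1, v3, v4 are pairwise adjacent, so at least 3 colors are needed.
3 colors suffice: color 1 → {v2, v3, v5}; color 2 → {v4, v6, v7}; color 3 → {v1}. Each edge has distinct colors on its endpoints.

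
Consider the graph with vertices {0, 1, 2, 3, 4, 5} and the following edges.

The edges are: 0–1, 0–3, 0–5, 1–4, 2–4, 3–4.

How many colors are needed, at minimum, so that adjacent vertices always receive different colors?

2

0 and 3 are adjacent, so at least 2 colors are needed.
A valid assignment using 2 colors: 0=red, 1=blue, 2=blue, 3=blue, 4=red, 5=blue. Every edge joins two different colors.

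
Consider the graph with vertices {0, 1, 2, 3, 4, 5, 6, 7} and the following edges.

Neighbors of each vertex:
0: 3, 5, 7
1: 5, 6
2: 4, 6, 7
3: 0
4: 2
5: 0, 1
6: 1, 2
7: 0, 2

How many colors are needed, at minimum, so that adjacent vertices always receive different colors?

2

2 and 6 are adjacent, so at least 2 colors are needed.
2 colors suffice: color a → {0, 1, 2}; color b → {3, 4, 5, 6, 7}. No two adjacent vertices share a color.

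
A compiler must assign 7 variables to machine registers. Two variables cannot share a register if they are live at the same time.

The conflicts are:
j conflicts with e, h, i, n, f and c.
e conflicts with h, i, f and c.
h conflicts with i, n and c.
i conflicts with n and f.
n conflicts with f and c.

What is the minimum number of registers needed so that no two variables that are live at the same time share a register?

j, e, h, c are mutually in conflict, so at least 4 registers are needed.
4 registers suffice: register 1 → {j}; register 2 → {e, n}; register 3 → {h, f}; register 4 → {i, c}. No two conflicting variables share a register.

4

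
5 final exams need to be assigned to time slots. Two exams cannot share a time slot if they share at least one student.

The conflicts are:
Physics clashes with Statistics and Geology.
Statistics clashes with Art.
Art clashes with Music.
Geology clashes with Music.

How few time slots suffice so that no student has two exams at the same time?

The cycle Music-Art-Statistics-Physics-Geology-Music has odd length 5, so it cannot be 2-colored; at least 3 time slots are needed.
Using 3 time slots: Physics=2, Statistics=1, Art=2, Geology=1, Music=3. Every pair that conflicts lands in different time slots.

3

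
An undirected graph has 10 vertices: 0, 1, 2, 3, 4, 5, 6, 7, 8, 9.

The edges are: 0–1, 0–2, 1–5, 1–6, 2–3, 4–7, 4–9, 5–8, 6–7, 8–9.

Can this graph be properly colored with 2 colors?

The cycle 9-8-5-1-6-7-4-9 has odd length 7, so it cannot be 2-colored; at least 3 colors are needed.
So 2 colors are not enough.

No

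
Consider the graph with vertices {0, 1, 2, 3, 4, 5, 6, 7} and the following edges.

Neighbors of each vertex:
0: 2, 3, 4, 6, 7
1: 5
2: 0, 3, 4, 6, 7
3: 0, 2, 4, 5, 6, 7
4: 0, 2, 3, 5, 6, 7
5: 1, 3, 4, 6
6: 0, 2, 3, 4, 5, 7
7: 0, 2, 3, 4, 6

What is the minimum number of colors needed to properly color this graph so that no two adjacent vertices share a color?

0, 2, 3, 4, 6, 7 are mutually adjacent (a clique of size 6), so at least 6 colors are needed.
6 colors suffice: color red → {1, 4}; color blue → {3}; color green → {6}; color yellow → {5, 7}; color purple → {0}; color orange → {2}. No two adjacent vertices share a color.

6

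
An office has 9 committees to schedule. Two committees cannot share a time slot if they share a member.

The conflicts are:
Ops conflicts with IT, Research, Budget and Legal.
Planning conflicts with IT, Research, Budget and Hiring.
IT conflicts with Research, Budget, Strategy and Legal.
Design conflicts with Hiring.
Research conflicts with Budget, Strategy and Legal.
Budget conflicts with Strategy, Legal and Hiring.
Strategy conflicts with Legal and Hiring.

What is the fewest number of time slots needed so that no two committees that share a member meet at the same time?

5

Ops, IT, Research, Budget, Legal all conflict with each other, so at least 5 time slots are needed.
5 time slots suffice: time slot 1 → {Design, Budget}; time slot 2 → {IT, Hiring}; time slot 3 → {Research}; time slot 4 → {Planning, Legal}; time slot 5 → {Ops, Strategy}. Every pair that conflicts lands in different time slots.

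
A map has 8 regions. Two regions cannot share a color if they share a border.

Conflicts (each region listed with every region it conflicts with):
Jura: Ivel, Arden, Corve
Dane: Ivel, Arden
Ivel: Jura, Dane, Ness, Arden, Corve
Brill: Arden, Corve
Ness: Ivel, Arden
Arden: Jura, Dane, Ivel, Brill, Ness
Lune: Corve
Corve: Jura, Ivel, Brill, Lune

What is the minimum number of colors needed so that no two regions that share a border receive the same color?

3

Jura, Ivel, Arden pairwise conflict, so at least 3 colors are needed.
3 colors suffice: color 1 → {Arden, Corve}; color 2 → {Ivel, Brill, Lune}; color 3 → {Jura, Dane, Ness}. Each listed conflict is separated.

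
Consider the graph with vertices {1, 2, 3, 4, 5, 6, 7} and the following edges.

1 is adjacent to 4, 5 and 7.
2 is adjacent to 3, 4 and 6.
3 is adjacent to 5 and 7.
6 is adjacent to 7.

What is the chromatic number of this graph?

The cycle 1-4-2-3-7-1 has odd length 5, so it cannot be 2-colored; at least 3 colors are needed.
3 colors suffice: color a → {1, 2}; color b → {4, 5, 7}; color c → {3, 6}. Every edge joins two different colors.

3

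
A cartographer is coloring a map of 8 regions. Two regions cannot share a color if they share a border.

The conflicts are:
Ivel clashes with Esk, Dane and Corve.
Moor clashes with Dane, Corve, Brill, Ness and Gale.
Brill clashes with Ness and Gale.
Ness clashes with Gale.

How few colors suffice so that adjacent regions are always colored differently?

4

Moor, Brill, Ness, Gale are mutually in conflict, so at least 4 colors are needed.
4 colors suffice: color 1 → {Ivel, Moor}; color 2 → {Esk, Dane, Corve, Ness}; color 3 → {Brill}; color 4 → {Gale}. Each listed conflict is separated.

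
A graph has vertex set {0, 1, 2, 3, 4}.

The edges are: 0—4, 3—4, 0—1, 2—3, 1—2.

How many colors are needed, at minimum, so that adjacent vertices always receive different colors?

3

The cycle 3-2-1-0-4-3 has odd length 5, so it cannot be 2-colored; at least 3 colors are needed.
One proper 3-coloring: 0=b, 1=a, 2=b, 3=c, 4=a. No two adjacent vertices share a color.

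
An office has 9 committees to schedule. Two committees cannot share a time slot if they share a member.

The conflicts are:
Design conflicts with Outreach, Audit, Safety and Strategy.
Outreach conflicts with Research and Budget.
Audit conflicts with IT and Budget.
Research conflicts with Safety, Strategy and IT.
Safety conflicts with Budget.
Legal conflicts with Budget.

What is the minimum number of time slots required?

3

The cycle IT-Research-Safety-Budget-Audit-IT has odd length 5, so it cannot be 2-colored; at least 3 time slots are needed.
3 time slots suffice: time slot 1 → {Design, Research, Budget}; time slot 2 → {Outreach, Audit, Safety, Strategy, Legal}; time slot 3 → {IT}. Every pair that conflicts lands in different time slots.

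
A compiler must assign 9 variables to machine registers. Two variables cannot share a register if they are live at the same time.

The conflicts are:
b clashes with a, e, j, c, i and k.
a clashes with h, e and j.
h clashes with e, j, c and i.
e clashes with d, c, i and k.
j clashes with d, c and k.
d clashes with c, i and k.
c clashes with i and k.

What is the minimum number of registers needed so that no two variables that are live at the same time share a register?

h, e, c, i pairwise conflict, so at least 4 registers are needed.
4 registers suffice: b=3, a=1, h=3, e=2, j=2, d=3, c=1, i=4, k=4. No two conflicting variables share a register.

4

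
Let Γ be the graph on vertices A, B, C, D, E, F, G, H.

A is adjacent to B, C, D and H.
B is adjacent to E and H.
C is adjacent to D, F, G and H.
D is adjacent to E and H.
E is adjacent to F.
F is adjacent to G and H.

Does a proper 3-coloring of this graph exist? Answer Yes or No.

A, C, D, H form a clique, so at least 4 colors are needed.
So 3 colors are not enough.

No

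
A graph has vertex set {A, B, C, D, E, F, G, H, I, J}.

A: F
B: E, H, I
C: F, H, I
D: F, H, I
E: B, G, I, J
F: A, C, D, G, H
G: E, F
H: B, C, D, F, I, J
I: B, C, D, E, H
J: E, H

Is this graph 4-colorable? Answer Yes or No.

Yes

The chromatic number is 3. D, F, H form a triangle, so at least 3 colors are needed.
One proper 3-coloring: A=red, B=green, C=green, D=green, E=red, F=blue, G=green, H=red, I=blue, J=blue.
Since 4 ≥ 3, a proper 4-coloring certainly exists.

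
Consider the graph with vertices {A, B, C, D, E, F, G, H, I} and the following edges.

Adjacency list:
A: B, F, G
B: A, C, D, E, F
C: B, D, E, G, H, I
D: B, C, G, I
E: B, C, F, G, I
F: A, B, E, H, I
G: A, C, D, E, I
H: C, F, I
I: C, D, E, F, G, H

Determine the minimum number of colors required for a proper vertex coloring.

C, E, G, I are pairwise adjacent (a clique of size 4), so at least 4 colors are needed.
A valid assignment using 4 colors: A=4, B=2, C=1, D=4, E=4, F=1, G=3, H=3, I=2. Every edge joins two different colors.

4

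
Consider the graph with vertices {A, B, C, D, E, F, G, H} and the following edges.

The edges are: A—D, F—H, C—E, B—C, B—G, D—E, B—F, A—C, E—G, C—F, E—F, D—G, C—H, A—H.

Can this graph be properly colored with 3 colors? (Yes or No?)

Yes

The chromatic number is 3. D, E, G are mutually adjacent, so at least 3 colors are needed.
A valid assignment using 3 colors: A=3, B=2, C=1, D=1, E=2, F=3, G=3, H=2.
That is already a proper 3-coloring.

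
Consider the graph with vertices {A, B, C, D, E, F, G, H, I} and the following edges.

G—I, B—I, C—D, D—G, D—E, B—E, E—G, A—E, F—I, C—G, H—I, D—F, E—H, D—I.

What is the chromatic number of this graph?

D, E, G form a triangle, so at least 3 colors are needed.
3 colors suffice: color 1 → {C, E, I}; color 2 → {A, B, D, H}; color 3 → {F, G}. Each edge has distinct colors on its endpoints.

3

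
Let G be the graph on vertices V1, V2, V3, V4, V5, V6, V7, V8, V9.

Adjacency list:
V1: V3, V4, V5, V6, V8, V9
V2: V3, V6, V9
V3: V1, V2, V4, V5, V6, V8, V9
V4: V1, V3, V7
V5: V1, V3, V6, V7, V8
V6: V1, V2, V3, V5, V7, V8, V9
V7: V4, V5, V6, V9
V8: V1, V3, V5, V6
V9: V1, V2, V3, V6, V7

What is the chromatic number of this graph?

V1, V3, V5, V6, V8 form a clique, so at least 5 colors are needed.
5 colors suffice: V1=3, V2=3, V3=2, V4=1, V5=4, V6=1, V7=2, V8=5, V9=4. No two adjacent vertices share a color.

5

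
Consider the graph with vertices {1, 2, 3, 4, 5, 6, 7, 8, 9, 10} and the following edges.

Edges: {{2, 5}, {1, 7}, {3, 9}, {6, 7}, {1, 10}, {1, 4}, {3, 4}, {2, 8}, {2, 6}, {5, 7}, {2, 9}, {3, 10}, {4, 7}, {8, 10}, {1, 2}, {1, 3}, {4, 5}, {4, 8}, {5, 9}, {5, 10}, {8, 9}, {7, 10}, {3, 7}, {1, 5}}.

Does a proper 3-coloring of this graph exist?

1, 4, 5, 7 are pairwise adjacent (a clique of size 4), so at least 4 colors are needed.
So 3 colors are not enough.

No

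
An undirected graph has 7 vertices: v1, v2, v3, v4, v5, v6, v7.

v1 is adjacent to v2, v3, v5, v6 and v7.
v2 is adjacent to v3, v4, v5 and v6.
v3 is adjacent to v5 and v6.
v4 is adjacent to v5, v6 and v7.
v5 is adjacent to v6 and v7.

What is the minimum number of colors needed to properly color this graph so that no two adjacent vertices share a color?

v1, v2, v3, v5, v6 are pairwise adjacent (a clique of size 5), so at least 5 colors are needed.
One proper 5-coloring: v1=3, v2=4, v3=5, v4=3, v5=1, v6=2, v7=2. Every edge joins two different colors.

5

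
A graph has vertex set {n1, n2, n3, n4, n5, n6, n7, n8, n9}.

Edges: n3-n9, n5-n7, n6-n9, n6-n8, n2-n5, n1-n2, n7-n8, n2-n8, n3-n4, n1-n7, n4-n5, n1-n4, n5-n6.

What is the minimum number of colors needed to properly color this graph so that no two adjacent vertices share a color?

The cycle n6-n9-n3-n4-n5-n6 has odd length 5, so it cannot be 2-colored; at least 3 colors are needed.
A valid assignment using 3 colors: n1=R, n2=B, n3=R, n4=B, n5=R, n6=B, n7=B, n8=R, n9=G. No two adjacent vertices share a color.

3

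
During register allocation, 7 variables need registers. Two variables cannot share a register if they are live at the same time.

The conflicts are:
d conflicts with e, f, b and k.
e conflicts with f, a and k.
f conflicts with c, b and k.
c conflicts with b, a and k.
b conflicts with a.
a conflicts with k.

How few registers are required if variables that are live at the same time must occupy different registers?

d, e, f, k all conflict with each other, so at least 4 registers are needed.
Using 4 registers: d=3, e=4, f=2, c=3, b=1, a=2, k=1. Each listed conflict is separated.

4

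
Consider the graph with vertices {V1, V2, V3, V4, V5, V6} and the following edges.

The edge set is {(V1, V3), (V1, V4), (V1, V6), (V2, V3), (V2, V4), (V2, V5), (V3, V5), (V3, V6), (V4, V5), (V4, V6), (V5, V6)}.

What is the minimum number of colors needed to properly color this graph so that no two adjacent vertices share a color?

V3, V5, V6 are mutually adjacent, so at least 3 colors are needed.
3 colors suffice: color 1 → {V3, V4}; color 2 → {V1, V5}; color 3 → {V2, V6}. Every edge joins two different colors.

3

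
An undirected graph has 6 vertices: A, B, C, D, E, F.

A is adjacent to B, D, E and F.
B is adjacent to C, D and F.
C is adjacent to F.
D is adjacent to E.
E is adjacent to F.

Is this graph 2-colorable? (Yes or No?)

A, D, E are mutually adjacent, so at least 3 colors are needed.
So 2 colors are not enough.

No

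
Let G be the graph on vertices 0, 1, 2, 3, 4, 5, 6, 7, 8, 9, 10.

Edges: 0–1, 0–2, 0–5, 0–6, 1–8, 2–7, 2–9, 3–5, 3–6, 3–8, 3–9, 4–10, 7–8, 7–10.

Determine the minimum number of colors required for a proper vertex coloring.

The cycle 6-3-8-1-0-6 has odd length 5, so it cannot be 2-colored; at least 3 colors are needed.
3 colors suffice: 0=red, 1=green, 2=blue, 3=red, 4=red, 5=blue, 6=blue, 7=red, 8=blue, 9=green, 10=blue. Every edge joins two different colors.

3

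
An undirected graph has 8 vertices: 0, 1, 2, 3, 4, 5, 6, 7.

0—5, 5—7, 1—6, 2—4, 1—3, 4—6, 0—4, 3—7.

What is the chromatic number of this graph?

The cycle 6-1-3-7-5-0-4-6 has odd length 7, so it cannot be 2-colored; at least 3 colors are needed.
3 colors suffice: color a → {1, 4, 7}; color b → {0, 2, 3, 6}; color c → {5}. No two adjacent vertices share a color.

3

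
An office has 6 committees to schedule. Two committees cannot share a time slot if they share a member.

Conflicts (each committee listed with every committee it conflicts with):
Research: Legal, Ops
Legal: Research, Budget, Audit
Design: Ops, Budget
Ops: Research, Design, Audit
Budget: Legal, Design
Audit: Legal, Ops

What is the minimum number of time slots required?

The cycle Budget-Legal-Audit-Ops-Design-Budget has odd length 5, so it cannot be 2-colored; at least 3 time slots are needed.
3 time slots suffice: Research=2, Legal=1, Design=2, Ops=1, Budget=3, Audit=2. Every pair that conflicts lands in different time slots.

3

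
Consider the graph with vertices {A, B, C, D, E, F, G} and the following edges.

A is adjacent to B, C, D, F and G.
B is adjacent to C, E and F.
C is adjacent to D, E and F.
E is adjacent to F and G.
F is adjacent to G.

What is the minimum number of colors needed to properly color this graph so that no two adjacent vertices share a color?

4

A, B, C, F are pairwise adjacent (a clique of size 4), so at least 4 colors are needed.
4 colors suffice: color 1 → {D, F}; color 2 → {A, E}; color 3 → {C, G}; color 4 → {B}. No two adjacent vertices share a color.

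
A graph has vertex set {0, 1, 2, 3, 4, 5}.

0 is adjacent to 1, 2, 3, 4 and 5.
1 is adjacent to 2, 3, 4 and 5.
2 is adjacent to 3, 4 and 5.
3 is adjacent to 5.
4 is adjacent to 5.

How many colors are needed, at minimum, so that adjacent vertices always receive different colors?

0, 1, 2, 4, 5 are mutually adjacent (a clique of size 5), so at least 5 colors are needed.
5 colors suffice: 0=c, 1=b, 2=a, 3=e, 4=e, 5=d. Every edge joins two different colors.

5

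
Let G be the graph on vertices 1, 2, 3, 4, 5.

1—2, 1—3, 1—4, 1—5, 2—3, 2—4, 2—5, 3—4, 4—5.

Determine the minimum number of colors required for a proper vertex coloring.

4

1, 2, 3, 4 form a clique, so at least 4 colors are needed.
A valid assignment using 4 colors: 1=blue, 2=green, 3=yellow, 4=red, 5=yellow. No two adjacent vertices share a color.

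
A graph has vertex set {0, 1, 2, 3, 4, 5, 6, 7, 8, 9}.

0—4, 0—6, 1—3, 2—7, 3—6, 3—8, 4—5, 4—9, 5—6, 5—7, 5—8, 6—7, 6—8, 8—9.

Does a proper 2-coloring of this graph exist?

No

3, 6, 8 are pairwise adjacent, so at least 3 colors are needed.
So 2 colors are not enough.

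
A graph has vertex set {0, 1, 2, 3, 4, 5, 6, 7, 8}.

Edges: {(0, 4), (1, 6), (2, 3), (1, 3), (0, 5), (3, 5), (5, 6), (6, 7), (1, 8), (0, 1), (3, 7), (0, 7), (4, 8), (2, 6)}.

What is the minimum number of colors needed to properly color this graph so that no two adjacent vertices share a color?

2

5 and 6 are adjacent, so at least 2 colors are needed.
2 colors suffice: color red → {0, 3, 6, 8}; color blue → {1, 2, 4, 5, 7}. Every edge joins two different colors.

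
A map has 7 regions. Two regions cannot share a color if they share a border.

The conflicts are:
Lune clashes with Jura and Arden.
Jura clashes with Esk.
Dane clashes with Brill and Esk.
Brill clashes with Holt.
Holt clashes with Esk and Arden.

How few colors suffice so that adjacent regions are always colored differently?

3

The cycle Holt-Esk-Jura-Lune-Arden-Holt has odd length 5, so it cannot be 2-colored; at least 3 colors are needed.
3 colors suffice: color 1 → {Brill, Esk, Arden}; color 2 → {Jura, Dane, Holt}; color 3 → {Lune}. Every pair that conflicts lands in different colors.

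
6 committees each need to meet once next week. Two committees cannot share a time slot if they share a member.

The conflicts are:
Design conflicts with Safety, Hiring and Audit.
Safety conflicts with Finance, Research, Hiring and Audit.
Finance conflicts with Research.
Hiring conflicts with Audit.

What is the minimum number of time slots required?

Design, Safety, Hiring, Audit all conflict with each other, so at least 4 time slots are needed.
4 time slots suffice: time slot 1 → {Safety}; time slot 2 → {Design, Research}; time slot 3 → {Finance, Hiring}; time slot 4 → {Audit}. No two conflicting committees share a time slot.

4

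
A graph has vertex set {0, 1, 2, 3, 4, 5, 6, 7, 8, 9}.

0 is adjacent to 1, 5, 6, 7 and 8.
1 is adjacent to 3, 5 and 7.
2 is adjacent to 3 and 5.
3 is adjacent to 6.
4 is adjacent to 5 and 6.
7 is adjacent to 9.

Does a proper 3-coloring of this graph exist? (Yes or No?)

Yes

The chromatic number is 3. 0, 1, 5 are mutually adjacent, so at least 3 colors are needed.
3 colors suffice: 0=red, 1=blue, 2=blue, 3=red, 4=red, 5=green, 6=blue, 7=green, 8=blue, 9=red.
That is already a proper 3-coloring.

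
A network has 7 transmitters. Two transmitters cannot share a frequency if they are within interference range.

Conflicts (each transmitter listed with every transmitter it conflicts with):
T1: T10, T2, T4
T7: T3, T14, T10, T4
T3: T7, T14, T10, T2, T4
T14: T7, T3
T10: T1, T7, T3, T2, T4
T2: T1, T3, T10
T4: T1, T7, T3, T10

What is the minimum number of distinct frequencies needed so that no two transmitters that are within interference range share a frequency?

T7, T3, T10, T4 are mutually in conflict, so at least 4 frequencies are needed.
4 frequencies suffice: frequency 1 → {T1, T3}; frequency 2 → {T14, T10}; frequency 3 → {T7, T2}; frequency 4 → {T4}. No two conflicting transmitters share a frequency.

4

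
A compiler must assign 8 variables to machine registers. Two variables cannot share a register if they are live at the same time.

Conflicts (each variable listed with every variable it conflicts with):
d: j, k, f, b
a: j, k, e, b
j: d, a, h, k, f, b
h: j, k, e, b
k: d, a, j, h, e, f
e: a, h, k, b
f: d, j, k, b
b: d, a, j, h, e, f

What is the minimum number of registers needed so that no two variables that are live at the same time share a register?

d, j, f, b pairwise conflict, so at least 4 registers are needed.
4 registers suffice: register 1 → {k, b}; register 2 → {j, e}; register 3 → {d, a, h}; register 4 → {f}. Every pair that conflicts lands in different registers.

4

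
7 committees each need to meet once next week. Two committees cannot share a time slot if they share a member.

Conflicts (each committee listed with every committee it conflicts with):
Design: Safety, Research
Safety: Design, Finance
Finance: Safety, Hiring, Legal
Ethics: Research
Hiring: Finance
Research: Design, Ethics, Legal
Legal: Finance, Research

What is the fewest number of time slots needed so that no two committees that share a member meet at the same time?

3

The cycle Legal-Finance-Safety-Design-Research-Legal has odd length 5, so it cannot be 2-colored; at least 3 time slots are needed.
3 time slots suffice: Design=3, Safety=2, Finance=1, Ethics=2, Hiring=2, Research=1, Legal=2. No two conflicting committees share a time slot.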